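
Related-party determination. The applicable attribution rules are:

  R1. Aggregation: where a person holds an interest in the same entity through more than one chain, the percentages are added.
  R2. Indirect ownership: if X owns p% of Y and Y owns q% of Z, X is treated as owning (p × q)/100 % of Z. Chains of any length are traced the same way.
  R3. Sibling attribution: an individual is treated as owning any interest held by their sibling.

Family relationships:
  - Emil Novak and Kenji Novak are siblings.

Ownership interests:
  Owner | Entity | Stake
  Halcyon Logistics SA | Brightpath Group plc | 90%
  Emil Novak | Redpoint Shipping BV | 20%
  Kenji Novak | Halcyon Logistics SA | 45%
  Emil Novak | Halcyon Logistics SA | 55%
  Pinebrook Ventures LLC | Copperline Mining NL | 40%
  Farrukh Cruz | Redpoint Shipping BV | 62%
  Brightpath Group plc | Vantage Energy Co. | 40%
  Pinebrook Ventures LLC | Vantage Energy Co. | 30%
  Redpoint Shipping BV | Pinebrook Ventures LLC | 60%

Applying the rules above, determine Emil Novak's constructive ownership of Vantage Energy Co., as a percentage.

39.6%

By sibling attribution (R3), Emil Novak is treated as also owning Kenji Novak's interest in Halcyon Logistics SA, giving 55% + 45% = 100%.
Chain via Halcyon Logistics SA → Brightpath Group plc (R2): 100% × 90% × 40% = 36% of Vantage Energy Co.
Chain via Redpoint Shipping BV → Pinebrook Ventures LLC (R2): 20% × 60% × 30% = 3.6% of Vantage Energy Co.
Aggregating (R1): 36% + 3.6% = 39.6%.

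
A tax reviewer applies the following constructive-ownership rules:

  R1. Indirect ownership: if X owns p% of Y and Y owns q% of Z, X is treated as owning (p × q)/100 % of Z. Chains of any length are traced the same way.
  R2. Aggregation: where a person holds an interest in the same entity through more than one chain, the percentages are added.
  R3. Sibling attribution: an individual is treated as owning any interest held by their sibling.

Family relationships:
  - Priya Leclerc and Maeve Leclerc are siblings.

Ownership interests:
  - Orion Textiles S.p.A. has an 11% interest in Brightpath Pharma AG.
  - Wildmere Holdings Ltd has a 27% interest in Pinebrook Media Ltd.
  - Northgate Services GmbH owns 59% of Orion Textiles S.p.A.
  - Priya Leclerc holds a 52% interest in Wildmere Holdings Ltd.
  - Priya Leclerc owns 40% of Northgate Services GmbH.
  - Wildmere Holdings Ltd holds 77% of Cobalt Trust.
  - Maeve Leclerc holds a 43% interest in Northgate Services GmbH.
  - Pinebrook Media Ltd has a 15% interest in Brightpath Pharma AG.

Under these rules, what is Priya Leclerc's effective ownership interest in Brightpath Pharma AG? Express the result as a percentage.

7.4927%

By sibling attribution (R3), Priya Leclerc is treated as also owning Maeve Leclerc's interest in Northgate Services GmbH, giving 40% + 43% = 83%.
Chain via Northgate Services GmbH → Orion Textiles S.p.A. (R1): 83% × 59% × 11% = 5.3867% of Brightpath Pharma AG.
Chain via Wildmere Holdings Ltd → Pinebrook Media Ltd (R1): 52% × 27% × 15% = 2.106% of Brightpath Pharma AG.
Aggregating (R2): 5.3867% + 2.106% = 7.4927%.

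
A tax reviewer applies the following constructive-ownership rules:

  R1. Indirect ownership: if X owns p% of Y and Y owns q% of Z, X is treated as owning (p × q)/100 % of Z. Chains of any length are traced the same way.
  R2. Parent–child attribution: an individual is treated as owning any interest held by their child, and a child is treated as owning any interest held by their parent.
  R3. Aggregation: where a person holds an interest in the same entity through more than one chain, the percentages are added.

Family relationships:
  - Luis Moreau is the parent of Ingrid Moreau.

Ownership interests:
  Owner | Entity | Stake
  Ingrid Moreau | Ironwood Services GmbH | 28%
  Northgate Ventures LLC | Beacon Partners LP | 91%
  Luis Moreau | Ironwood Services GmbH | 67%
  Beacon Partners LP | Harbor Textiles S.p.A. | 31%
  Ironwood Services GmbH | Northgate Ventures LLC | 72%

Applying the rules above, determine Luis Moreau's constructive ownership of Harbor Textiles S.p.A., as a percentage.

19.29564%

By parent–child attribution (R2), Luis Moreau is treated as also owning Ingrid Moreau's interest in Ironwood Services GmbH, giving 67% + 28% = 95%.
Chain via Ironwood Services GmbH → Northgate Ventures LLC → Beacon Partners LP (R1): 95% × 72% × 91% × 31% = 19.29564% of Harbor Textiles S.p.A.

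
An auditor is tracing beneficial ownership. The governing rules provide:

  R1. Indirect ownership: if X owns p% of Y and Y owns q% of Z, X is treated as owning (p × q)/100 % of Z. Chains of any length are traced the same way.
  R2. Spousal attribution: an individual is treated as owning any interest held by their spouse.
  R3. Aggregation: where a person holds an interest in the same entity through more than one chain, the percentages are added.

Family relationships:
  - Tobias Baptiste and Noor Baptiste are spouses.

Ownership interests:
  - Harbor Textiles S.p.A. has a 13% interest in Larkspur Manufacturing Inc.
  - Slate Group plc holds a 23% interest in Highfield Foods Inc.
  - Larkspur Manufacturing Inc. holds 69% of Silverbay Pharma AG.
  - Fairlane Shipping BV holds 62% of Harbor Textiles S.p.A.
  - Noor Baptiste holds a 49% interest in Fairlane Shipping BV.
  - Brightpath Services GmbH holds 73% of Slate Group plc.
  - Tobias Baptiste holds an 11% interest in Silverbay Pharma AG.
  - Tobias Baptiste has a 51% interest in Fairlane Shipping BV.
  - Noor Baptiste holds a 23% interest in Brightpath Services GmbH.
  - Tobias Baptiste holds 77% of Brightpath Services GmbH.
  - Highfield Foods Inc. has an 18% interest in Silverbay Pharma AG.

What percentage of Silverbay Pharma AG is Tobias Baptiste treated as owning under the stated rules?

By spousal attribution (R2), Tobias Baptiste is treated as also owning Noor Baptiste's interest in Brightpath Services GmbH, giving 77% + 23% = 100%.
By spousal attribution (R2), Tobias Baptiste is treated as also owning Noor Baptiste's interest in Fairlane Shipping BV, giving 51% + 49% = 100%.
Chain via Brightpath Services GmbH → Slate Group plc → Highfield Foods Inc. (R1): 100% × 73% × 23% × 18% = 3.0222% of Silverbay Pharma AG.
Chain via Fairlane Shipping BV → Harbor Textiles S.p.A. → Larkspur Manufacturing Inc. (R1): 100% × 62% × 13% × 69% = 5.5614% of Silverbay Pharma AG.
Direct interest in Silverbay Pharma AG: 11%.
Aggregating (R3): 3.0222% + 5.5614% + 11% = 19.5836%.

19.5836%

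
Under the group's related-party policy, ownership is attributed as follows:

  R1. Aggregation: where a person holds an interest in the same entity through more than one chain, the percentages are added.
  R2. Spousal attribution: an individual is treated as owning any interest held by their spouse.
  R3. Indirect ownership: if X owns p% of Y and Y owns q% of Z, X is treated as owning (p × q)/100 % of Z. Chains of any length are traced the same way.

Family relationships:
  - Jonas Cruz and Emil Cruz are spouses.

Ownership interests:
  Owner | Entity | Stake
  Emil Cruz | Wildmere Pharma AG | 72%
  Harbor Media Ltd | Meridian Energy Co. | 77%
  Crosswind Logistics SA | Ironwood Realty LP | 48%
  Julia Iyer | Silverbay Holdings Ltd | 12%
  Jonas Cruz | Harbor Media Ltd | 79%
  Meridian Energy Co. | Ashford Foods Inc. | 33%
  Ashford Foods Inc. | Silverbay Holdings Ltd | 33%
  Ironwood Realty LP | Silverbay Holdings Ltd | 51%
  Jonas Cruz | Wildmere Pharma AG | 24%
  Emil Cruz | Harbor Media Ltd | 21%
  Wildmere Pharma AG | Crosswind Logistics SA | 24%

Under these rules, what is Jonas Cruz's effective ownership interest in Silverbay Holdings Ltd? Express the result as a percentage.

14.025492%

By spousal attribution (R2), Jonas Cruz is treated as also owning Emil Cruz's interest in Wildmere Pharma AG, giving 24% + 72% = 96%.
By spousal attribution (R2), Jonas Cruz is treated as also owning Emil Cruz's interest in Harbor Media Ltd, giving 79% + 21% = 100%.
Chain via Wildmere Pharma AG → Crosswind Logistics SA → Ironwood Realty LP (R3): 96% × 24% × 48% × 51% = 5.640192% of Silverbay Holdings Ltd.
Chain via Harbor Media Ltd → Meridian Energy Co. → Ashford Foods Inc. (R3): 100% × 77% × 33% × 33% = 8.3853% of Silverbay Holdings Ltd.
Aggregating (R1): 5.640192% + 8.3853% = 14.025492%.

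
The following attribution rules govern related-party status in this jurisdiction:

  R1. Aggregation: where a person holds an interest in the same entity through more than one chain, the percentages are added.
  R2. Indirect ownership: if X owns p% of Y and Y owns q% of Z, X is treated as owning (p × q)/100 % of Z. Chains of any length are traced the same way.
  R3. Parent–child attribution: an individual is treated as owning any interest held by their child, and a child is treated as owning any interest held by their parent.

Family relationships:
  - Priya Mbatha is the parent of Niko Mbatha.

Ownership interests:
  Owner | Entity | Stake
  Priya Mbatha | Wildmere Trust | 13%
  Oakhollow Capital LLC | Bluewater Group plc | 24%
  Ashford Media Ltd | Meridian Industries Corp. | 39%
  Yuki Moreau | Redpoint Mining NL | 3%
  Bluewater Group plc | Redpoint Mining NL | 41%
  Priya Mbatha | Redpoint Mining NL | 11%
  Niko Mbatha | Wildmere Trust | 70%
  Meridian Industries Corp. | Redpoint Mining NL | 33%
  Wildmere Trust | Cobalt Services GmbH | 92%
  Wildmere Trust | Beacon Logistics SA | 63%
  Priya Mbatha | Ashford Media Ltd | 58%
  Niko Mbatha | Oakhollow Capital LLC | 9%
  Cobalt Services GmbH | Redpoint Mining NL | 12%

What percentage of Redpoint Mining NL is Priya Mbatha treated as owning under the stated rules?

By parent–child attribution (R3), Priya Mbatha is treated as also owning Niko Mbatha's interest in Wildmere Trust, giving 13% + 70% = 83%.
By parent–child attribution (R3), Priya Mbatha is treated as owning Niko Mbatha's 9% interest in Oakhollow Capital LLC.
Chain via Wildmere Trust → Cobalt Services GmbH (R2): 83% × 92% × 12% = 9.1632% of Redpoint Mining NL.
Chain via Ashford Media Ltd → Meridian Industries Corp. (R2): 58% × 39% × 33% = 7.4646% of Redpoint Mining NL.
Direct interest in Redpoint Mining NL: 11%.
Chain via Oakhollow Capital LLC → Bluewater Group plc (R2): 9% × 24% × 41% = 0.8856% of Redpoint Mining NL.
Aggregating (R1): 9.1632% + 7.4646% + 11% + 0.8856% = 28.5134%.

28.5134%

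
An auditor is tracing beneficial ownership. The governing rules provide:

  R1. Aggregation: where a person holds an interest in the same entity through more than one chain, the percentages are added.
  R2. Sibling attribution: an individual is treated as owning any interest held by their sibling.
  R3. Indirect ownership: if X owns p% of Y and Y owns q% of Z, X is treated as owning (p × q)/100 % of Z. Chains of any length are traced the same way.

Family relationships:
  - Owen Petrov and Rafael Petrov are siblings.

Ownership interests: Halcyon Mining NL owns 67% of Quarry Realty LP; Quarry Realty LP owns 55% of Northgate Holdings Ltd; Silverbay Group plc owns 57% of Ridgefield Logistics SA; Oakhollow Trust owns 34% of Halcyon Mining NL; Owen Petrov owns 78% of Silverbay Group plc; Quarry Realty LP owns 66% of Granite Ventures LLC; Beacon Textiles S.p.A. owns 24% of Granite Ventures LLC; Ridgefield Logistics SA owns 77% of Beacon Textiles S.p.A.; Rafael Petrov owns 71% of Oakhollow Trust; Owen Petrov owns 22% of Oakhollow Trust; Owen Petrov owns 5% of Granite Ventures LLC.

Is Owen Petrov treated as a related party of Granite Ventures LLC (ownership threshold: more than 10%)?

By sibling attribution (R2), Owen Petrov is treated as also owning Rafael Petrov's interest in Oakhollow Trust, giving 22% + 71% = 93%.
Chain via Silverbay Group plc → Ridgefield Logistics SA → Beacon Textiles S.p.A. (R3): 78% × 57% × 77% × 24% = 8.216208% of Granite Ventures LLC.
Chain via Oakhollow Trust → Halcyon Mining NL → Quarry Realty LP (R3): 93% × 34% × 67% × 66% = 13.982364% of Granite Ventures LLC.
Direct interest in Granite Ventures LLC: 5%.
Aggregating (R1): 8.216208% + 13.982364% + 5% = 27.198572%.
27.198572% exceeds the 10% threshold, so Owen is a related party to Granite Ventures LLC.

Yes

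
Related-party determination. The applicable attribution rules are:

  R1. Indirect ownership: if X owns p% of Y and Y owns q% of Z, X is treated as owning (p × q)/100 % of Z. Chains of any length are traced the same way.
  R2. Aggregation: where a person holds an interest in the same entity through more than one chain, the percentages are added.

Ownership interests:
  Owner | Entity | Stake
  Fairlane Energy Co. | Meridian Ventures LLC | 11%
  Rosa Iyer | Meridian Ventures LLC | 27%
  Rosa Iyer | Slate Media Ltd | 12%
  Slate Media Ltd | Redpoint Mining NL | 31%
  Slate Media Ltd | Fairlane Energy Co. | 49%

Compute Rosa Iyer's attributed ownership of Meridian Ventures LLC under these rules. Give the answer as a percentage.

27.6468%

Chain via Slate Media Ltd → Fairlane Energy Co. (R1): 12% × 49% × 11% = 0.6468% of Meridian Ventures LLC.
Direct interest in Meridian Ventures LLC: 27%.
Aggregating (R2): 0.6468% + 27% = 27.6468%.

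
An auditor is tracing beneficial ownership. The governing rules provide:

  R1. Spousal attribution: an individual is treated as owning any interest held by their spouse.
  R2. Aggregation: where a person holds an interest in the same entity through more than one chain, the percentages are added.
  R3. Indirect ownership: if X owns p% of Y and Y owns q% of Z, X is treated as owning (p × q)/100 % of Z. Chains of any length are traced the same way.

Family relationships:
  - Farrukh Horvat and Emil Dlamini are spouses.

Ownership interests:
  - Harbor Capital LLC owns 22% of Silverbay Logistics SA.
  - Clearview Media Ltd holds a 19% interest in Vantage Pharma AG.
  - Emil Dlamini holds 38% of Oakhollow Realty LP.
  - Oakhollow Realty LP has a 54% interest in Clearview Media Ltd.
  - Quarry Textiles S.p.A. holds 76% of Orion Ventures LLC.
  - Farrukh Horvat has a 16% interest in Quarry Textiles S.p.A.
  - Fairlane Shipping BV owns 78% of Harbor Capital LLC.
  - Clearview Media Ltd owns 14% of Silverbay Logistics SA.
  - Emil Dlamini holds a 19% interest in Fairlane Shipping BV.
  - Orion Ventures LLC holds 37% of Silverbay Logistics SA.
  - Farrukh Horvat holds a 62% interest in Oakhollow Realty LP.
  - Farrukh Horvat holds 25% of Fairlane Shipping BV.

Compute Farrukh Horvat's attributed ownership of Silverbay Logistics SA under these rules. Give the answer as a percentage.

By spousal attribution (R1), Farrukh Horvat is treated as also owning Emil Dlamini's interest in Fairlane Shipping BV, giving 25% + 19% = 44%.
By spousal attribution (R1), Farrukh Horvat is treated as also owning Emil Dlamini's interest in Oakhollow Realty LP, giving 62% + 38% = 100%.
Chain via Fairlane Shipping BV → Harbor Capital LLC (R3): 44% × 78% × 22% = 7.5504% of Silverbay Logistics SA.
Chain via Oakhollow Realty LP → Clearview Media Ltd (R3): 100% × 54% × 14% = 7.56% of Silverbay Logistics SA.
Chain via Quarry Textiles S.p.A. → Orion Ventures LLC (R3): 16% × 76% × 37% = 4.4992% of Silverbay Logistics SA.
Aggregating (R2): 7.5504% + 7.56% + 4.4992% = 19.6096%.

19.6096%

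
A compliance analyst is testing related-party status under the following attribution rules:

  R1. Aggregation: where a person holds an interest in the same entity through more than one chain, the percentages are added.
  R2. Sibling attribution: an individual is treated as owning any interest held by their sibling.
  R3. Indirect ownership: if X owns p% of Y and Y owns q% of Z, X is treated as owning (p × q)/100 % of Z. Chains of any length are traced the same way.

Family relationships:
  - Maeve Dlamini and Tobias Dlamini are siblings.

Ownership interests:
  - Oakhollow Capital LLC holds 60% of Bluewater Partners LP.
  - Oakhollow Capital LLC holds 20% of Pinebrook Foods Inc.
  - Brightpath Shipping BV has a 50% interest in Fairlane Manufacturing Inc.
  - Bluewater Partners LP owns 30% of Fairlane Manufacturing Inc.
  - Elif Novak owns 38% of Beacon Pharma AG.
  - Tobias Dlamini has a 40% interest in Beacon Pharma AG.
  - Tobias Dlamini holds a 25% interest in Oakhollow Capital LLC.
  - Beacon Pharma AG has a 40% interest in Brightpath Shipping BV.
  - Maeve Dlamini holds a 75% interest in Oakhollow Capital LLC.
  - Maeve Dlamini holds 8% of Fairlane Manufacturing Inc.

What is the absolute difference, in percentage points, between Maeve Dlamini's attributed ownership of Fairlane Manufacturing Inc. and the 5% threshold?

By sibling attribution (R2), Maeve Dlamini is treated as also owning Tobias Dlamini's interest in Oakhollow Capital LLC, giving 75% + 25% = 100%.
By sibling attribution (R2), Maeve Dlamini is treated as owning Tobias Dlamini's 40% interest in Beacon Pharma AG.
Chain via Oakhollow Capital LLC → Bluewater Partners LP (R3): 100% × 60% × 30% = 18% of Fairlane Manufacturing Inc.
Direct interest in Fairlane Manufacturing Inc: 8%.
Chain via Beacon Pharma AG → Brightpath Shipping BV (R3): 40% × 40% × 50% = 8% of Fairlane Manufacturing Inc.
Aggregating (R1): 18% + 8% + 8% = 34%.
34% exceeds the 5% threshold by 29 percentage points.

29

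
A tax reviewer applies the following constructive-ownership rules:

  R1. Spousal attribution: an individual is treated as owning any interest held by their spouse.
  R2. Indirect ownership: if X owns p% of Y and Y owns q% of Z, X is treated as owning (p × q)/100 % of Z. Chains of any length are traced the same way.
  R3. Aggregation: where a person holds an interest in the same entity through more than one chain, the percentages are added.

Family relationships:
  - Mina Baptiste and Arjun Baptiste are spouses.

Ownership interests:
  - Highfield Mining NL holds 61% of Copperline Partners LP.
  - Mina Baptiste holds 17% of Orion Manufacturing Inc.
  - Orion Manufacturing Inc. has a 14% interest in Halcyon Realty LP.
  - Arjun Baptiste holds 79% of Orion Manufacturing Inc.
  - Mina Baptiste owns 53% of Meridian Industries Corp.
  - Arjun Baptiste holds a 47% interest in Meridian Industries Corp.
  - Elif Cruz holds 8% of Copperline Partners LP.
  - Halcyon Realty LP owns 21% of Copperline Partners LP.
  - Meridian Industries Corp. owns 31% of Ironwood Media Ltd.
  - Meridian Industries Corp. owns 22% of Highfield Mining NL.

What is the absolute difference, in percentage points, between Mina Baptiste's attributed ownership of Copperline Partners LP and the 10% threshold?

6.2424

By spousal attribution (R1), Mina Baptiste is treated as also owning Arjun Baptiste's interest in Orion Manufacturing Inc, giving 17% + 79% = 96%.
By spousal attribution (R1), Mina Baptiste is treated as also owning Arjun Baptiste's interest in Meridian Industries Corp, giving 53% + 47% = 100%.
Chain via Orion Manufacturing Inc. → Halcyon Realty LP (R2): 96% × 14% × 21% = 2.8224% of Copperline Partners LP.
Chain via Meridian Industries Corp. → Highfield Mining NL (R2): 100% × 22% × 61% = 13.42% of Copperline Partners LP.
Aggregating (R3): 2.8224% + 13.42% = 16.2424%.
16.2424% exceeds the 10% threshold by 6.2424 percentage points.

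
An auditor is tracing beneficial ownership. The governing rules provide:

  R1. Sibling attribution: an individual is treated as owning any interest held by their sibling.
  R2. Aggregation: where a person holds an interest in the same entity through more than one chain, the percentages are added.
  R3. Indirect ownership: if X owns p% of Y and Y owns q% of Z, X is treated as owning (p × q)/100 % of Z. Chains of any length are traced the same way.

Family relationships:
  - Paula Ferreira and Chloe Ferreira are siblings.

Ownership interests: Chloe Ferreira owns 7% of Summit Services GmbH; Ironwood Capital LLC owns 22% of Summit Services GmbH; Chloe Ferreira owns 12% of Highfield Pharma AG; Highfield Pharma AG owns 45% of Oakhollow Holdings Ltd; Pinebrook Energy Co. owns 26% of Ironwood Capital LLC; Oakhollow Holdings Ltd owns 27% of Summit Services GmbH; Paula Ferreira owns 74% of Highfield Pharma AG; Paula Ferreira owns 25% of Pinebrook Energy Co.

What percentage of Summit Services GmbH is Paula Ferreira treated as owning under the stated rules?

By sibling attribution (R1), Paula Ferreira is treated as also owning Chloe Ferreira's interest in Highfield Pharma AG, giving 74% + 12% = 86%.
By sibling attribution (R1), Paula Ferreira is treated as owning Chloe Ferreira's 7% interest in Summit Services GmbH.
Chain via Pinebrook Energy Co. → Ironwood Capital LLC (R3): 25% × 26% × 22% = 1.43% of Summit Services GmbH.
Chain via Highfield Pharma AG → Oakhollow Holdings Ltd (R3): 86% × 45% × 27% = 10.449% of Summit Services GmbH.
Direct interest in Summit Services GmbH: 7%.
Aggregating (R2): 1.43% + 10.449% + 7% = 18.879%.

18.879%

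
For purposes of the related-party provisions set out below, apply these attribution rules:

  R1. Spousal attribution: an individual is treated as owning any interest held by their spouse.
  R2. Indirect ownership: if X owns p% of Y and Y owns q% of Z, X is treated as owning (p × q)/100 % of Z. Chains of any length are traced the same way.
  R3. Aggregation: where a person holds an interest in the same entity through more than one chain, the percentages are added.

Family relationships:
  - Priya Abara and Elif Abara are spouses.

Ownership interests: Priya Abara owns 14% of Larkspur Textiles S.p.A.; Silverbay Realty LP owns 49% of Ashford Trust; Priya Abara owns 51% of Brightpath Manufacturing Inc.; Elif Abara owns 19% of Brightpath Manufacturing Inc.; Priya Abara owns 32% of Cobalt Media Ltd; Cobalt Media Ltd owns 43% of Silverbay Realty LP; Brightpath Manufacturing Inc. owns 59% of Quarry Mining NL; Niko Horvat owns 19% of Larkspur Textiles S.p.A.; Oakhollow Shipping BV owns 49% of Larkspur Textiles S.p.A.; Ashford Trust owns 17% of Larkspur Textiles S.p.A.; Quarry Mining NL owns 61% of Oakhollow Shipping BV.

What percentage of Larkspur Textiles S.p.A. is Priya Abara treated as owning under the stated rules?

27.490778%

By spousal attribution (R1), Priya Abara is treated as also owning Elif Abara's interest in Brightpath Manufacturing Inc, giving 51% + 19% = 70%.
Chain via Cobalt Media Ltd → Silverbay Realty LP → Ashford Trust (R2): 32% × 43% × 49% × 17% = 1.146208% of Larkspur Textiles S.p.A.
Chain via Brightpath Manufacturing Inc. → Quarry Mining NL → Oakhollow Shipping BV (R2): 70% × 59% × 61% × 49% = 12.34457% of Larkspur Textiles S.p.A.
Direct interest in Larkspur Textiles S.p.A: 14%.
Aggregating (R3): 1.146208% + 12.34457% + 14% = 27.490778%.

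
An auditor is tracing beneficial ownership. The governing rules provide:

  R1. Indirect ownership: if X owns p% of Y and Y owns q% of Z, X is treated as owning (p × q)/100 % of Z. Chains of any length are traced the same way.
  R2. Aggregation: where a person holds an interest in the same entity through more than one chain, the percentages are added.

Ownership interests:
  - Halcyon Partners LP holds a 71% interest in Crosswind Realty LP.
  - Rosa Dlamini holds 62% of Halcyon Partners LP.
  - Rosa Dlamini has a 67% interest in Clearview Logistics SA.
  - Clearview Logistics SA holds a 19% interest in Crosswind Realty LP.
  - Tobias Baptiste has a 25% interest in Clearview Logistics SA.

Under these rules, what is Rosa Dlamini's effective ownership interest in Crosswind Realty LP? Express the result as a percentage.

Chain via Halcyon Partners LP (R1): 62% × 71% = 44.02% of Crosswind Realty LP.
Chain via Clearview Logistics SA (R1): 67% × 19% = 12.73% of Crosswind Realty LP.
Aggregating (R2): 44.02% + 12.73% = 56.75%.

56.75%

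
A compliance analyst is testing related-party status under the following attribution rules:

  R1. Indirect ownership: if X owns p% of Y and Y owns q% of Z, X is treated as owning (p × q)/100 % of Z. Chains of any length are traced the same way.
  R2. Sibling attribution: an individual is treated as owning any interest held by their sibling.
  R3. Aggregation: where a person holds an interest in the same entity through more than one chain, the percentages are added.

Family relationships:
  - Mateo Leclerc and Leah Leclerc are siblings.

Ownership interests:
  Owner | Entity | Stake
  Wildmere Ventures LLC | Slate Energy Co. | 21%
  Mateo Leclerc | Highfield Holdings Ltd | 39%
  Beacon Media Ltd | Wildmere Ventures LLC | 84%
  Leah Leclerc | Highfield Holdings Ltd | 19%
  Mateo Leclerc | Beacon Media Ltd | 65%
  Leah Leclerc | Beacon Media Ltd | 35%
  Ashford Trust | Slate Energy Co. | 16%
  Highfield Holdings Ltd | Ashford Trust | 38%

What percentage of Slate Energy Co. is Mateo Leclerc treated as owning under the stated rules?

By sibling attribution (R2), Mateo Leclerc is treated as also owning Leah Leclerc's interest in Highfield Holdings Ltd, giving 39% + 19% = 58%.
By sibling attribution (R2), Mateo Leclerc is treated as also owning Leah Leclerc's interest in Beacon Media Ltd, giving 65% + 35% = 100%.
Chain via Highfield Holdings Ltd → Ashford Trust (R1): 58% × 38% × 16% = 3.5264% of Slate Energy Co.
Chain via Beacon Media Ltd → Wildmere Ventures LLC (R1): 100% × 84% × 21% = 17.64% of Slate Energy Co.
Aggregating (R3): 3.5264% + 17.64% = 21.1664%.

21.1664%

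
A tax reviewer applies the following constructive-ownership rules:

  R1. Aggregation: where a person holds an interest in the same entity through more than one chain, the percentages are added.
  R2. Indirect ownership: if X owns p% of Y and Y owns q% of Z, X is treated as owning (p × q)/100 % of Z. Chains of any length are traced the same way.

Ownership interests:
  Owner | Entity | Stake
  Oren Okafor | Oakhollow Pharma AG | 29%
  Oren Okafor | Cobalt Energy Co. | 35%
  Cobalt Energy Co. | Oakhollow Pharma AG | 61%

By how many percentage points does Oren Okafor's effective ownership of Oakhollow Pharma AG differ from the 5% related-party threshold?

Chain via Cobalt Energy Co. (R2): 35% × 61% = 21.35% of Oakhollow Pharma AG.
Direct interest in Oakhollow Pharma AG: 29%.
Aggregating (R1): 21.35% + 29% = 50.35%.
50.35% exceeds the 5% threshold by 45.35 percentage points.

45.35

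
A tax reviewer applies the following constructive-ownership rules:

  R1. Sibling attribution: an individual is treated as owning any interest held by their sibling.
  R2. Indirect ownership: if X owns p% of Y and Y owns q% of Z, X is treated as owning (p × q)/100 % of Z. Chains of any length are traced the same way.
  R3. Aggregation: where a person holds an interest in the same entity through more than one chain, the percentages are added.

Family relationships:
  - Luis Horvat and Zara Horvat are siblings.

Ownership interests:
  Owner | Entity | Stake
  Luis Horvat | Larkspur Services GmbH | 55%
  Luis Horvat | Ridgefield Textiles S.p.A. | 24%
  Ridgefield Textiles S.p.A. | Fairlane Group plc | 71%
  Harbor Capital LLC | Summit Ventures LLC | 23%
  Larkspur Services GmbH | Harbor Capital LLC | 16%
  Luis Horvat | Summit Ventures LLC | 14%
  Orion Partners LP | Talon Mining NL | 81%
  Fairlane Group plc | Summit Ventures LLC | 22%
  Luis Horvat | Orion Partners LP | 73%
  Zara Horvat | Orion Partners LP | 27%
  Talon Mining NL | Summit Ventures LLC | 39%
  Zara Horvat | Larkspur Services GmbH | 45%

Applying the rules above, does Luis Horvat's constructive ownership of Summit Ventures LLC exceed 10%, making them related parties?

Yes

By sibling attribution (R1), Luis Horvat is treated as also owning Zara Horvat's interest in Orion Partners LP, giving 73% + 27% = 100%.
By sibling attribution (R1), Luis Horvat is treated as also owning Zara Horvat's interest in Larkspur Services GmbH, giving 55% + 45% = 100%.
Chain via Orion Partners LP → Talon Mining NL (R2): 100% × 81% × 39% = 31.59% of Summit Ventures LLC.
Chain via Larkspur Services GmbH → Harbor Capital LLC (R2): 100% × 16% × 23% = 3.68% of Summit Ventures LLC.
Chain via Ridgefield Textiles S.p.A. → Fairlane Group plc (R2): 24% × 71% × 22% = 3.7488% of Summit Ventures LLC.
Direct interest in Summit Ventures LLC: 14%.
Aggregating (R3): 31.59% + 3.68% + 3.7488% + 14% = 53.0188%.
53.0188% exceeds the 10% threshold, so Luis is a related party to Summit Ventures LLC.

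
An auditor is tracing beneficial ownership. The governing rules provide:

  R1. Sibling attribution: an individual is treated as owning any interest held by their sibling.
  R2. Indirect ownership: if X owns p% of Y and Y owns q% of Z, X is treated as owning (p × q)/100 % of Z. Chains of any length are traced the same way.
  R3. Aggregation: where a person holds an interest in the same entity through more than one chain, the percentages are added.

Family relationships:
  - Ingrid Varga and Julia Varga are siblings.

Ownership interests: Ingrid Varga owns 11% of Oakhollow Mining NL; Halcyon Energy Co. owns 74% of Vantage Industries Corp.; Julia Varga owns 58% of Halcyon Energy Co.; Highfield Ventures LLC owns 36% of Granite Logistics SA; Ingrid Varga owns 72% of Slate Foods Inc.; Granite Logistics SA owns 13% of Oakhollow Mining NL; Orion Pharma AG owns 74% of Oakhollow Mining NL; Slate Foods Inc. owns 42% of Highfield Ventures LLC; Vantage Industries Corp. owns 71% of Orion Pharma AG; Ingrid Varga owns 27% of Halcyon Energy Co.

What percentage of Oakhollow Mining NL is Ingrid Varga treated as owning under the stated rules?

45.462892%

By sibling attribution (R1), Ingrid Varga is treated as also owning Julia Varga's interest in Halcyon Energy Co, giving 27% + 58% = 85%.
Chain via Halcyon Energy Co. → Vantage Industries Corp. → Orion Pharma AG (R2): 85% × 74% × 71% × 74% = 33.04766% of Oakhollow Mining NL.
Chain via Slate Foods Inc. → Highfield Ventures LLC → Granite Logistics SA (R2): 72% × 42% × 36% × 13% = 1.415232% of Oakhollow Mining NL.
Direct interest in Oakhollow Mining NL: 11%.
Aggregating (R3): 33.04766% + 1.415232% + 11% = 45.462892%.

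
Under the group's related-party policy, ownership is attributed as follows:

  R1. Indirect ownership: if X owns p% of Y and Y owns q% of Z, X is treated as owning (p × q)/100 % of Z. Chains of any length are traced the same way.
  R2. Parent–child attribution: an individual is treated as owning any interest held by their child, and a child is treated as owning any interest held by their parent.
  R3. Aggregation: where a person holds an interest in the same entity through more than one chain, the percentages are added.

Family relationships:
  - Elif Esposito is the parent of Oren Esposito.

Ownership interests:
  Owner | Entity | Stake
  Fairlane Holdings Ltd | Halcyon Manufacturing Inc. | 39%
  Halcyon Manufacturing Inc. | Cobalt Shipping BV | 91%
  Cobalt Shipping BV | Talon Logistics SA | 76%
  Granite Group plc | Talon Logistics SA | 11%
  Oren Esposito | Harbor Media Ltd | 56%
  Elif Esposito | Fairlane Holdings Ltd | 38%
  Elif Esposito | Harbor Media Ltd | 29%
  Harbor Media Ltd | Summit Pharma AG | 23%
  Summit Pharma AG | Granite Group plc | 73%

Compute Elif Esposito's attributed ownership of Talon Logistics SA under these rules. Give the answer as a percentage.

By parent–child attribution (R2), Elif Esposito is treated as also owning Oren Esposito's interest in Harbor Media Ltd, giving 29% + 56% = 85%.
Chain via Harbor Media Ltd → Summit Pharma AG → Granite Group plc (R1): 85% × 23% × 73% × 11% = 1.569865% of Talon Logistics SA.
Chain via Fairlane Holdings Ltd → Halcyon Manufacturing Inc. → Cobalt Shipping BV (R1): 38% × 39% × 91% × 76% = 10.249512% of Talon Logistics SA.
Aggregating (R3): 1.569865% + 10.249512% = 11.819377%.

11.819377%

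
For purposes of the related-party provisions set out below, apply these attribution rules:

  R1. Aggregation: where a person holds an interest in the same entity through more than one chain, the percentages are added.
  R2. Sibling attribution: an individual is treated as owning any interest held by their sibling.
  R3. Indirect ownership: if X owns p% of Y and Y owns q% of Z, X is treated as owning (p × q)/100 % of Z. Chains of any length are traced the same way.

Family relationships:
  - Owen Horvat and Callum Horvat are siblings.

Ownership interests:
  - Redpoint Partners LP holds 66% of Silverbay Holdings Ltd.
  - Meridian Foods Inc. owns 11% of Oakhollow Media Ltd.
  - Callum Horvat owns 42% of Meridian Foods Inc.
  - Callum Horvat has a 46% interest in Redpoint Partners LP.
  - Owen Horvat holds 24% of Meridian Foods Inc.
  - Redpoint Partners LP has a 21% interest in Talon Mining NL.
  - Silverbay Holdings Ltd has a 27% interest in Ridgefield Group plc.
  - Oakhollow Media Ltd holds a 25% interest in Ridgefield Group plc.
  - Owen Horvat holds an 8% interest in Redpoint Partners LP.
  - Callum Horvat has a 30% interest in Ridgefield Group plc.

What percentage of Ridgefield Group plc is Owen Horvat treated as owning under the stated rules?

By sibling attribution (R2), Owen Horvat is treated as also owning Callum Horvat's interest in Meridian Foods Inc, giving 24% + 42% = 66%.
By sibling attribution (R2), Owen Horvat is treated as also owning Callum Horvat's interest in Redpoint Partners LP, giving 8% + 46% = 54%.
By sibling attribution (R2), Owen Horvat is treated as owning Callum Horvat's 30% interest in Ridgefield Group plc.
Chain via Meridian Foods Inc. → Oakhollow Media Ltd (R3): 66% × 11% × 25% = 1.815% of Ridgefield Group plc.
Chain via Redpoint Partners LP → Silverbay Holdings Ltd (R3): 54% × 66% × 27% = 9.6228% of Ridgefield Group plc.
Direct interest in Ridgefield Group plc: 30%.
Aggregating (R1): 1.815% + 9.6228% + 30% = 41.4378%.

41.4378%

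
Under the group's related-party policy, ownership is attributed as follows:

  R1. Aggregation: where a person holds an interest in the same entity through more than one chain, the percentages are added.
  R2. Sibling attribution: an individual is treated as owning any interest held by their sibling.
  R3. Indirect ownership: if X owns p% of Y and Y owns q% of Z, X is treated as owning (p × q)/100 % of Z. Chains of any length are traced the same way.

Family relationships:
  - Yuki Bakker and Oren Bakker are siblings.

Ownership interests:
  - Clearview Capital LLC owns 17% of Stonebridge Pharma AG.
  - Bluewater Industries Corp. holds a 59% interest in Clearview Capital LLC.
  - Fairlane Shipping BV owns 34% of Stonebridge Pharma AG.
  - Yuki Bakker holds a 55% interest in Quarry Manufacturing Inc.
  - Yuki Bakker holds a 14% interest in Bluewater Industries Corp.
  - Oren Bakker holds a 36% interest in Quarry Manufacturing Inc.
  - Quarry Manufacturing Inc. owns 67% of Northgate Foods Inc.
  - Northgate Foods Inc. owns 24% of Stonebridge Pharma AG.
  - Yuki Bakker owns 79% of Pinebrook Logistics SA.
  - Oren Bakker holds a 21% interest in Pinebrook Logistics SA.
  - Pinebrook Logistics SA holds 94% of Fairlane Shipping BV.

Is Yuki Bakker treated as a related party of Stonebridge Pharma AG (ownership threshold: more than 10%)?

By sibling attribution (R2), Yuki Bakker is treated as also owning Oren Bakker's interest in Pinebrook Logistics SA, giving 79% + 21% = 100%.
By sibling attribution (R2), Yuki Bakker is treated as also owning Oren Bakker's interest in Quarry Manufacturing Inc, giving 55% + 36% = 91%.
Chain via Pinebrook Logistics SA → Fairlane Shipping BV (R3): 100% × 94% × 34% = 31.96% of Stonebridge Pharma AG.
Chain via Quarry Manufacturing Inc. → Northgate Foods Inc. (R3): 91% × 67% × 24% = 14.6328% of Stonebridge Pharma AG.
Chain via Bluewater Industries Corp. → Clearview Capital LLC (R3): 14% × 59% × 17% = 1.4042% of Stonebridge Pharma AG.
Aggregating (R1): 31.96% + 14.6328% + 1.4042% = 47.997%.
47.997% exceeds the 10% threshold, so Yuki is a related party to Stonebridge Pharma AG.

Yes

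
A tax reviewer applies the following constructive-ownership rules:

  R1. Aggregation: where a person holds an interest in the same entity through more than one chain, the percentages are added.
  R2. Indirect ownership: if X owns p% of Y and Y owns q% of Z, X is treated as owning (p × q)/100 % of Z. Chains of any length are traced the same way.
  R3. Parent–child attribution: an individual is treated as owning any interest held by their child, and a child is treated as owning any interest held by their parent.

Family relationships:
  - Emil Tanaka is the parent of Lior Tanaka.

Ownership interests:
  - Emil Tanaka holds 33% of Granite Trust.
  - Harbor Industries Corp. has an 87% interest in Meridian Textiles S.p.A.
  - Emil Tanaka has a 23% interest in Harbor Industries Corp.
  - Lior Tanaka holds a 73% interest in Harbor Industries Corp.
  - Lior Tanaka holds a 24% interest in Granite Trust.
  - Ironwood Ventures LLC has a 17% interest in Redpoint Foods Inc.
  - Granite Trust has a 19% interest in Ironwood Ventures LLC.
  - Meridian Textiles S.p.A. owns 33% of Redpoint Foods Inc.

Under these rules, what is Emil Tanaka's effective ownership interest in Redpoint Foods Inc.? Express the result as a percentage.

29.4027%

By parent–child attribution (R3), Emil Tanaka is treated as also owning Lior Tanaka's interest in Granite Trust, giving 33% + 24% = 57%.
By parent–child attribution (R3), Emil Tanaka is treated as also owning Lior Tanaka's interest in Harbor Industries Corp, giving 23% + 73% = 96%.
Chain via Granite Trust → Ironwood Ventures LLC (R2): 57% × 19% × 17% = 1.8411% of Redpoint Foods Inc.
Chain via Harbor Industries Corp. → Meridian Textiles S.p.A. (R2): 96% × 87% × 33% = 27.5616% of Redpoint Foods Inc.
Aggregating (R1): 1.8411% + 27.5616% = 29.4027%.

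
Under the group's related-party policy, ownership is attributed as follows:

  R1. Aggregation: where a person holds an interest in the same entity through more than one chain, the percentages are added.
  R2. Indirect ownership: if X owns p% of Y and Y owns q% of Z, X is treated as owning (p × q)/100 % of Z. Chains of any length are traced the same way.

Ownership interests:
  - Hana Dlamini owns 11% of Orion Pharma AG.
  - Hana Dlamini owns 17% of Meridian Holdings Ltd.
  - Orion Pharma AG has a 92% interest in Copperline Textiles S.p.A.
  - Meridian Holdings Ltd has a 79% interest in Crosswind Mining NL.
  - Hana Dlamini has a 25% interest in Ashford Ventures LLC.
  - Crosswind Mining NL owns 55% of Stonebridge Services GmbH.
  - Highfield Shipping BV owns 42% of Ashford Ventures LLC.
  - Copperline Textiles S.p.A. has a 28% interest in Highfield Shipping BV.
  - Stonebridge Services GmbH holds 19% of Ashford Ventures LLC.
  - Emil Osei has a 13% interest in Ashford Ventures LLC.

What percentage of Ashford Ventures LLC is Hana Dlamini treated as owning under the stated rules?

Chain via Orion Pharma AG → Copperline Textiles S.p.A. → Highfield Shipping BV (R2): 11% × 92% × 28% × 42% = 1.190112% of Ashford Ventures LLC.
Chain via Meridian Holdings Ltd → Crosswind Mining NL → Stonebridge Services GmbH (R2): 17% × 79% × 55% × 19% = 1.403435% of Ashford Ventures LLC.
Direct interest in Ashford Ventures LLC: 25%.
Aggregating (R1): 1.190112% + 1.403435% + 25% = 27.593547%.

27.593547%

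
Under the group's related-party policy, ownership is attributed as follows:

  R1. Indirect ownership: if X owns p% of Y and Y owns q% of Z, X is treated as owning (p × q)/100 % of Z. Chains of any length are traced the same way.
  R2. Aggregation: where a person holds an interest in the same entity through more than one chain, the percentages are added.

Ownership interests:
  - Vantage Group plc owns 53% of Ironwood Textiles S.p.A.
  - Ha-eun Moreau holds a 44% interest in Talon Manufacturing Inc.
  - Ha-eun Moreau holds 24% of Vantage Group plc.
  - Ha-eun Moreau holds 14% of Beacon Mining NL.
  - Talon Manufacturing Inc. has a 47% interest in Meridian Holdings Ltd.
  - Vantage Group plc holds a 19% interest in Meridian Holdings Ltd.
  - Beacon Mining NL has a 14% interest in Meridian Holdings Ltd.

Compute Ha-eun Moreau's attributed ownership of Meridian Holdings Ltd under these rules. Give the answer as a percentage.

Chain via Vantage Group plc (R1): 24% × 19% = 4.56% of Meridian Holdings Ltd.
Chain via Beacon Mining NL (R1): 14% × 14% = 1.96% of Meridian Holdings Ltd.
Chain via Talon Manufacturing Inc. (R1): 44% × 47% = 20.68% of Meridian Holdings Ltd.
Aggregating (R2): 4.56% + 1.96% + 20.68% = 27.2%.

27.2%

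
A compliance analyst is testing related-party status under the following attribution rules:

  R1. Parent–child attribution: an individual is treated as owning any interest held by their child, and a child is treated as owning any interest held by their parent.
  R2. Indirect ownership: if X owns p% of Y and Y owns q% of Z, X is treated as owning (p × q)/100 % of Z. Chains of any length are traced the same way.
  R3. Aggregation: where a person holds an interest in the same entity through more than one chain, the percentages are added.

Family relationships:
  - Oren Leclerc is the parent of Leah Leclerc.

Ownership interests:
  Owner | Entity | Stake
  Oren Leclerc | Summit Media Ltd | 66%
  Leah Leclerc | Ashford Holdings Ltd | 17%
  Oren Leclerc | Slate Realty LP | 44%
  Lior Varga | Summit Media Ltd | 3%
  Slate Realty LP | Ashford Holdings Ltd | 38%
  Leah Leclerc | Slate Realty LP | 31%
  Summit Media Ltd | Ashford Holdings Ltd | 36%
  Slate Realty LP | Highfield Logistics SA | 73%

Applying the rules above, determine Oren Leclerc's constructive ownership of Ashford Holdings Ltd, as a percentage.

69.26%

By parent–child attribution (R1), Oren Leclerc is treated as also owning Leah Leclerc's interest in Slate Realty LP, giving 44% + 31% = 75%.
By parent–child attribution (R1), Oren Leclerc is treated as owning Leah Leclerc's 17% interest in Ashford Holdings Ltd.
Chain via Summit Media Ltd (R2): 66% × 36% = 23.76% of Ashford Holdings Ltd.
Chain via Slate Realty LP (R2): 75% × 38% = 28.5% of Ashford Holdings Ltd.
Direct interest in Ashford Holdings Ltd: 17%.
Aggregating (R3): 23.76% + 28.5% + 17% = 69.26%.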